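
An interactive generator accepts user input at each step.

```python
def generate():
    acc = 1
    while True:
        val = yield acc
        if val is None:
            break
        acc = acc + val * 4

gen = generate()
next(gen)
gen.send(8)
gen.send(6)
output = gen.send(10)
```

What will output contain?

Step 1: next() -> yield acc=1.
Step 2: send(8) -> val=8, acc = 1 + 8*4 = 33, yield 33.
Step 3: send(6) -> val=6, acc = 33 + 6*4 = 57, yield 57.
Step 4: send(10) -> val=10, acc = 57 + 10*4 = 97, yield 97.
Therefore output = 97.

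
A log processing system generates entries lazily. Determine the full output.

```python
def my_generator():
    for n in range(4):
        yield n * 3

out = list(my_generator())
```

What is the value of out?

Step 1: For each n in range(4), yield n * 3:
  n=0: yield 0 * 3 = 0
  n=1: yield 1 * 3 = 3
  n=2: yield 2 * 3 = 6
  n=3: yield 3 * 3 = 9
Therefore out = [0, 3, 6, 9].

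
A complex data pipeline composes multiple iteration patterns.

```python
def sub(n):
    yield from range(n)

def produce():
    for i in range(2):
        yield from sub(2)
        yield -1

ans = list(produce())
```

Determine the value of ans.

Step 1: For each i in range(2):
  i=0: yield from sub(2) -> [0, 1], then yield -1
  i=1: yield from sub(2) -> [0, 1], then yield -1
Therefore ans = [0, 1, -1, 0, 1, -1].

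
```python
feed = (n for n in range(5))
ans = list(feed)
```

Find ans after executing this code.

Step 1: Generator expression iterates range(5): [0, 1, 2, 3, 4].
Step 2: list() collects all values.
Therefore ans = [0, 1, 2, 3, 4].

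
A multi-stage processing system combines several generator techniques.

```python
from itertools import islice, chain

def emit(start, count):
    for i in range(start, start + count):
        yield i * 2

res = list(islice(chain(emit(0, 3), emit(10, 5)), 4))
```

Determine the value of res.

Step 1: emit(0, 3) yields [0, 2, 4].
Step 2: emit(10, 5) yields [20, 22, 24, 26, 28].
Step 3: chain concatenates: [0, 2, 4, 20, 22, 24, 26, 28].
Step 4: islice takes first 4: [0, 2, 4, 20].
Therefore res = [0, 2, 4, 20].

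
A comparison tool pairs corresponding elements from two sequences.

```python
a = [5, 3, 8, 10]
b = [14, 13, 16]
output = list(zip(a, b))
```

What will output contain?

Step 1: zip stops at shortest (len(a)=4, len(b)=3):
  Index 0: (5, 14)
  Index 1: (3, 13)
  Index 2: (8, 16)
Step 2: Last element of a (10) has no pair, dropped.
Therefore output = [(5, 14), (3, 13), (8, 16)].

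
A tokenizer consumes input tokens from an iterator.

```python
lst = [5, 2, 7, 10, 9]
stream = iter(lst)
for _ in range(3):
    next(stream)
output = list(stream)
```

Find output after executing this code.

Step 1: Create iterator over [5, 2, 7, 10, 9].
Step 2: Advance 3 positions (consuming [5, 2, 7]).
Step 3: list() collects remaining elements: [10, 9].
Therefore output = [10, 9].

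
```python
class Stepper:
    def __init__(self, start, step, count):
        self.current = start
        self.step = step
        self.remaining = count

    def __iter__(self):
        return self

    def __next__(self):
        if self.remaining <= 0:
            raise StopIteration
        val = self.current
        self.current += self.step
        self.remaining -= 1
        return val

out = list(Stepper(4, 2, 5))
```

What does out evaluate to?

Step 1: Stepper starts at 4, increments by 2, for 5 steps:
  Yield 4, then current += 2
  Yield 6, then current += 2
  Yield 8, then current += 2
  Yield 10, then current += 2
  Yield 12, then current += 2
Therefore out = [4, 6, 8, 10, 12].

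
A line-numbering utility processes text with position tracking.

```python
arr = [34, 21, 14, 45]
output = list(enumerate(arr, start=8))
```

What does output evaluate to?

Step 1: enumerate with start=8:
  (8, 34)
  (9, 21)
  (10, 14)
  (11, 45)
Therefore output = [(8, 34), (9, 21), (10, 14), (11, 45)].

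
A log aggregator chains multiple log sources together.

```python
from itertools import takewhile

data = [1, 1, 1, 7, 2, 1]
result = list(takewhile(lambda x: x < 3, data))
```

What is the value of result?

Step 1: takewhile stops at first element >= 3:
  1 < 3: take
  1 < 3: take
  1 < 3: take
  7 >= 3: stop
Therefore result = [1, 1, 1].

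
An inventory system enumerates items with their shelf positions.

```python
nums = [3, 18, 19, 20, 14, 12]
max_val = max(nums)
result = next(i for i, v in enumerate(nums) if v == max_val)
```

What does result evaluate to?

Step 1: max([3, 18, 19, 20, 14, 12]) = 20.
Step 2: Find first index where value == 20:
  Index 0: 3 != 20
  Index 1: 18 != 20
  Index 2: 19 != 20
  Index 3: 20 == 20, found!
Therefore result = 3.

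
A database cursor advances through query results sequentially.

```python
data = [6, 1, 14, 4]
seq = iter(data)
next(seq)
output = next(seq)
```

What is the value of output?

Step 1: Create iterator over [6, 1, 14, 4].
Step 2: next() consumes 6.
Step 3: next() returns 1.
Therefore output = 1.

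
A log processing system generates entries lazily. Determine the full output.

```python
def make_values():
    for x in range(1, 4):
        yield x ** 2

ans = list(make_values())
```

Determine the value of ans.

Step 1: For each x in range(1, 4), yield x**2:
  x=1: yield 1**2 = 1
  x=2: yield 2**2 = 4
  x=3: yield 3**2 = 9
Therefore ans = [1, 4, 9].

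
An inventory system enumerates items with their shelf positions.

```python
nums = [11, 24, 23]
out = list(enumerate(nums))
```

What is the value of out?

Step 1: enumerate pairs each element with its index:
  (0, 11)
  (1, 24)
  (2, 23)
Therefore out = [(0, 11), (1, 24), (2, 23)].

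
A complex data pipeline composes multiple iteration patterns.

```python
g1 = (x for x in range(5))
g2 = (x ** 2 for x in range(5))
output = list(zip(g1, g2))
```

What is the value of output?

Step 1: g1 produces [0, 1, 2, 3, 4].
Step 2: g2 produces [0, 1, 4, 9, 16].
Step 3: zip pairs them: [(0, 0), (1, 1), (2, 4), (3, 9), (4, 16)].
Therefore output = [(0, 0), (1, 1), (2, 4), (3, 9), (4, 16)].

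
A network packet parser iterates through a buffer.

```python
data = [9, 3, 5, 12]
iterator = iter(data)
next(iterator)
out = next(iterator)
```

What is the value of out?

Step 1: Create iterator over [9, 3, 5, 12].
Step 2: next() consumes 9.
Step 3: next() returns 3.
Therefore out = 3.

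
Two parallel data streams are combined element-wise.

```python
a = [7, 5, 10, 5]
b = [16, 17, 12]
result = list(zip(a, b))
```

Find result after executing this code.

Step 1: zip stops at shortest (len(a)=4, len(b)=3):
  Index 0: (7, 16)
  Index 1: (5, 17)
  Index 2: (10, 12)
Step 2: Last element of a (5) has no pair, dropped.
Therefore result = [(7, 16), (5, 17), (10, 12)].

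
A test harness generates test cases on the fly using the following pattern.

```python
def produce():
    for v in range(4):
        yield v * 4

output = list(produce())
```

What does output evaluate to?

Step 1: For each v in range(4), yield v * 4:
  v=0: yield 0 * 4 = 0
  v=1: yield 1 * 4 = 4
  v=2: yield 2 * 4 = 8
  v=3: yield 3 * 4 = 12
Therefore output = [0, 4, 8, 12].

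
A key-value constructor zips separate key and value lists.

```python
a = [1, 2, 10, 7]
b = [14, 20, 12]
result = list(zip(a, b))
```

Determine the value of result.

Step 1: zip stops at shortest (len(a)=4, len(b)=3):
  Index 0: (1, 14)
  Index 1: (2, 20)
  Index 2: (10, 12)
Step 2: Last element of a (7) has no pair, dropped.
Therefore result = [(1, 14), (2, 20), (10, 12)].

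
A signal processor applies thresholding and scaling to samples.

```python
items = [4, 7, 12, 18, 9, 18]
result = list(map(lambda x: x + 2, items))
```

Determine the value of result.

Step 1: Apply lambda x: x + 2 to each element:
  4 -> 6
  7 -> 9
  12 -> 14
  18 -> 20
  9 -> 11
  18 -> 20
Therefore result = [6, 9, 14, 20, 11, 20].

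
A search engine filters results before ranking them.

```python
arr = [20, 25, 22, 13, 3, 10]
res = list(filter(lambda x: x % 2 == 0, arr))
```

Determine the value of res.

Step 1: Filter elements divisible by 2:
  20 % 2 = 0: kept
  25 % 2 = 1: removed
  22 % 2 = 0: kept
  13 % 2 = 1: removed
  3 % 2 = 1: removed
  10 % 2 = 0: kept
Therefore res = [20, 22, 10].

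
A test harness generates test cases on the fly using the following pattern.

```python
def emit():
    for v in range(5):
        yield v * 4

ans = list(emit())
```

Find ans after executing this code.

Step 1: For each v in range(5), yield v * 4:
  v=0: yield 0 * 4 = 0
  v=1: yield 1 * 4 = 4
  v=2: yield 2 * 4 = 8
  v=3: yield 3 * 4 = 12
  v=4: yield 4 * 4 = 16
Therefore ans = [0, 4, 8, 12, 16].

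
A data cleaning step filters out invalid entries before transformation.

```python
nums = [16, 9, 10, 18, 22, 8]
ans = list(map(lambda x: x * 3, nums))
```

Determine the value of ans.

Step 1: Apply lambda x: x * 3 to each element:
  16 -> 48
  9 -> 27
  10 -> 30
  18 -> 54
  22 -> 66
  8 -> 24
Therefore ans = [48, 27, 30, 54, 66, 24].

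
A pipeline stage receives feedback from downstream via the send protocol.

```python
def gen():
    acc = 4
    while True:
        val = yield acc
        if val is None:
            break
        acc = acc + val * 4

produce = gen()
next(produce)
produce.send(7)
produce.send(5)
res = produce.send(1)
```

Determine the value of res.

Step 1: next() -> yield acc=4.
Step 2: send(7) -> val=7, acc = 4 + 7*4 = 32, yield 32.
Step 3: send(5) -> val=5, acc = 32 + 5*4 = 52, yield 52.
Step 4: send(1) -> val=1, acc = 52 + 1*4 = 56, yield 56.
Therefore res = 56.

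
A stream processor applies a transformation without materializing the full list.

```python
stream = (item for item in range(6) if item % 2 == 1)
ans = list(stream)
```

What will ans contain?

Step 1: Filter range(6) keeping only odd values:
  item=0: even, excluded
  item=1: odd, included
  item=2: even, excluded
  item=3: odd, included
  item=4: even, excluded
  item=5: odd, included
Therefore ans = [1, 3, 5].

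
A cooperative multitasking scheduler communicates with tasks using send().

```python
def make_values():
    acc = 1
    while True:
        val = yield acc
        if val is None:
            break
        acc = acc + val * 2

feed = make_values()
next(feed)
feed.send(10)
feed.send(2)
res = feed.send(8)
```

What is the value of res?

Step 1: next() -> yield acc=1.
Step 2: send(10) -> val=10, acc = 1 + 10*2 = 21, yield 21.
Step 3: send(2) -> val=2, acc = 21 + 2*2 = 25, yield 25.
Step 4: send(8) -> val=8, acc = 25 + 8*2 = 41, yield 41.
Therefore res = 41.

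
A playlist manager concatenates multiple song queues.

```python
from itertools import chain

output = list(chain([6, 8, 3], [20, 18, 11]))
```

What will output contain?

Step 1: chain() concatenates iterables: [6, 8, 3] + [20, 18, 11].
Therefore output = [6, 8, 3, 20, 18, 11].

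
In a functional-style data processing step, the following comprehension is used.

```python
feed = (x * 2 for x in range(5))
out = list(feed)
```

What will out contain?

Step 1: For each x in range(5), compute x*2:
  x=0: 0*2 = 0
  x=1: 1*2 = 2
  x=2: 2*2 = 4
  x=3: 3*2 = 6
  x=4: 4*2 = 8
Therefore out = [0, 2, 4, 6, 8].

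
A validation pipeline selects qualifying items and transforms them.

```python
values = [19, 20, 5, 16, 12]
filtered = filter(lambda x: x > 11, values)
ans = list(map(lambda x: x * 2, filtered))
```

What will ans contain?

Step 1: Filter values for elements > 11:
  19: kept
  20: kept
  5: removed
  16: kept
  12: kept
Step 2: Map x * 2 on filtered [19, 20, 16, 12]:
  19 -> 38
  20 -> 40
  16 -> 32
  12 -> 24
Therefore ans = [38, 40, 32, 24].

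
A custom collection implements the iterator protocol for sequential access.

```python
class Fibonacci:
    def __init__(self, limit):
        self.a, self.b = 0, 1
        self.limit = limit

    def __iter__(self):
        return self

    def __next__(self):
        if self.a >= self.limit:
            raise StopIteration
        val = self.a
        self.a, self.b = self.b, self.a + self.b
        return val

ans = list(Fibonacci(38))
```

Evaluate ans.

Step 1: Fibonacci-like sequence (a=0, b=1) until >= 38:
  Yield 0, then a,b = 1,1
  Yield 1, then a,b = 1,2
  Yield 1, then a,b = 2,3
  Yield 2, then a,b = 3,5
  Yield 3, then a,b = 5,8
  Yield 5, then a,b = 8,13
  Yield 8, then a,b = 13,21
  Yield 13, then a,b = 21,34
  Yield 21, then a,b = 34,55
  Yield 34, then a,b = 55,89
Step 2: 55 >= 38, stop.
Therefore ans = [0, 1, 1, 2, 3, 5, 8, 13, 21, 34].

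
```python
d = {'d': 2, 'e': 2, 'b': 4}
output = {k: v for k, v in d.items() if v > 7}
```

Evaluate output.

Step 1: Filter items where value > 7:
  'd': 2 <= 7: removed
  'e': 2 <= 7: removed
  'b': 4 <= 7: removed
Therefore output = {}.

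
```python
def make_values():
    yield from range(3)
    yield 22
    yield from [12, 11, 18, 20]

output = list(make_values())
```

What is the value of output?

Step 1: Trace yields in order:
  yield 0
  yield 1
  yield 2
  yield 22
  yield 12
  yield 11
  yield 18
  yield 20
Therefore output = [0, 1, 2, 22, 12, 11, 18, 20].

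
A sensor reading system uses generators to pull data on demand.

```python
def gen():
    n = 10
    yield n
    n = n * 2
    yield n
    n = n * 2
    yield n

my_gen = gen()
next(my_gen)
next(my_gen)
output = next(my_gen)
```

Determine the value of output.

Step 1: Trace through generator execution:
  Yield 1: n starts at 10, yield 10
  Yield 2: n = 10 * 2 = 20, yield 20
  Yield 3: n = 20 * 2 = 40, yield 40
Step 2: First next() gets 10, second next() gets the second value, third next() yields 40.
Therefore output = 40.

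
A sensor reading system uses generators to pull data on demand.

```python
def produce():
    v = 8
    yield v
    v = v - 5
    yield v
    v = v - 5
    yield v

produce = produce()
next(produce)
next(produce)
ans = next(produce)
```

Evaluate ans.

Step 1: Trace through generator execution:
  Yield 1: v starts at 8, yield 8
  Yield 2: v = 8 - 5 = 3, yield 3
  Yield 3: v = 3 - 5 = -2, yield -2
Step 2: First next() gets 8, second next() gets the second value, third next() yields -2.
Therefore ans = -2.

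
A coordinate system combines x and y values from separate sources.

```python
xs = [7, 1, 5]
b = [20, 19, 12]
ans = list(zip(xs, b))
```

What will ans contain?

Step 1: zip pairs elements at same index:
  Index 0: (7, 20)
  Index 1: (1, 19)
  Index 2: (5, 12)
Therefore ans = [(7, 20), (1, 19), (5, 12)].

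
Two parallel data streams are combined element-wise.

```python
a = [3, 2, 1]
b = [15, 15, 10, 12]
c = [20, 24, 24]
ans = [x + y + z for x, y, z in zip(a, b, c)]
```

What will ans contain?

Step 1: zip three lists (truncates to shortest, len=3):
  3 + 15 + 20 = 38
  2 + 15 + 24 = 41
  1 + 10 + 24 = 35
Therefore ans = [38, 41, 35].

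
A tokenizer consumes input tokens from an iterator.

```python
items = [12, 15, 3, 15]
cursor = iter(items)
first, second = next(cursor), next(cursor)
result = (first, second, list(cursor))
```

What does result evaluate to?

Step 1: Create iterator over [12, 15, 3, 15].
Step 2: first = 12, second = 15.
Step 3: Remaining elements: [3, 15].
Therefore result = (12, 15, [3, 15]).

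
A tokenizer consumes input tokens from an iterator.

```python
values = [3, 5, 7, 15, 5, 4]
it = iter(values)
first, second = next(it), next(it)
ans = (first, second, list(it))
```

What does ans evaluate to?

Step 1: Create iterator over [3, 5, 7, 15, 5, 4].
Step 2: first = 3, second = 5.
Step 3: Remaining elements: [7, 15, 5, 4].
Therefore ans = (3, 5, [7, 15, 5, 4]).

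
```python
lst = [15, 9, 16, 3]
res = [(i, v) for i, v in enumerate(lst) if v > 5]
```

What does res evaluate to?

Step 1: Filter enumerate([15, 9, 16, 3]) keeping v > 5:
  (0, 15): 15 > 5, included
  (1, 9): 9 > 5, included
  (2, 16): 16 > 5, included
  (3, 3): 3 <= 5, excluded
Therefore res = [(0, 15), (1, 9), (2, 16)].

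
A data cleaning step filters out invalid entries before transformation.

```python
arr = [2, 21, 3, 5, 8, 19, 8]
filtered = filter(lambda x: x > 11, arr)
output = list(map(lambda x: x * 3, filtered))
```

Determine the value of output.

Step 1: Filter arr for elements > 11:
  2: removed
  21: kept
  3: removed
  5: removed
  8: removed
  19: kept
  8: removed
Step 2: Map x * 3 on filtered [21, 19]:
  21 -> 63
  19 -> 57
Therefore output = [63, 57].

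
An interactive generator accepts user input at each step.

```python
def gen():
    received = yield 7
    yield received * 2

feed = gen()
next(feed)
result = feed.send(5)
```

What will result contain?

Step 1: next(feed) advances to first yield, producing 7.
Step 2: send(5) resumes, received = 5.
Step 3: yield received * 2 = 5 * 2 = 10.
Therefore result = 10.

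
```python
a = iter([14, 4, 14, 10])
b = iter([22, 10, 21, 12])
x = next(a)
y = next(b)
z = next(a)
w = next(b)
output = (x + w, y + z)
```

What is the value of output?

Step 1: a iterates [14, 4, 14, 10], b iterates [22, 10, 21, 12].
Step 2: x = next(a) = 14, y = next(b) = 22.
Step 3: z = next(a) = 4, w = next(b) = 10.
Step 4: output = (14 + 10, 22 + 4) = (24, 26).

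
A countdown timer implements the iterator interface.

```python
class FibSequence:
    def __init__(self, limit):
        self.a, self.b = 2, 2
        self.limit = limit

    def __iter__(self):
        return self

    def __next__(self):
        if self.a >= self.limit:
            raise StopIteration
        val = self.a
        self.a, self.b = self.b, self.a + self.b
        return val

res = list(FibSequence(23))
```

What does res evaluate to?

Step 1: Fibonacci-like sequence (a=2, b=2) until >= 23:
  Yield 2, then a,b = 2,4
  Yield 2, then a,b = 4,6
  Yield 4, then a,b = 6,10
  Yield 6, then a,b = 10,16
  Yield 10, then a,b = 16,26
  Yield 16, then a,b = 26,42
Step 2: 26 >= 23, stop.
Therefore res = [2, 2, 4, 6, 10, 16].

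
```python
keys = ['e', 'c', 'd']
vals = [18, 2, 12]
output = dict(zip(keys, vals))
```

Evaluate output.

Step 1: zip pairs keys with values:
  'e' -> 18
  'c' -> 2
  'd' -> 12
Therefore output = {'e': 18, 'c': 2, 'd': 12}.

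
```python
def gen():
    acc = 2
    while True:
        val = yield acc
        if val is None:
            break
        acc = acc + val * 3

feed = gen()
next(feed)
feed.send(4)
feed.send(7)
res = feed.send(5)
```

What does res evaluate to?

Step 1: next() -> yield acc=2.
Step 2: send(4) -> val=4, acc = 2 + 4*3 = 14, yield 14.
Step 3: send(7) -> val=7, acc = 14 + 7*3 = 35, yield 35.
Step 4: send(5) -> val=5, acc = 35 + 5*3 = 50, yield 50.
Therefore res = 50.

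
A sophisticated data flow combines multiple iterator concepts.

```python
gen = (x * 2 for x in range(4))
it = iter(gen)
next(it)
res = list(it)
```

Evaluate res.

Step 1: Generator produces [0, 2, 4, 6].
Step 2: next(it) consumes first element (0).
Step 3: list(it) collects remaining: [2, 4, 6].
Therefore res = [2, 4, 6].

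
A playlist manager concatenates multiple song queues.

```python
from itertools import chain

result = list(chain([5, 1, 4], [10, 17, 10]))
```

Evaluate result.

Step 1: chain() concatenates iterables: [5, 1, 4] + [10, 17, 10].
Therefore result = [5, 1, 4, 10, 17, 10].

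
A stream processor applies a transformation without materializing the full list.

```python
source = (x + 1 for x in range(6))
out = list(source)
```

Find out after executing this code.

Step 1: For each x in range(6), compute x+1:
  x=0: 0+1 = 1
  x=1: 1+1 = 2
  x=2: 2+1 = 3
  x=3: 3+1 = 4
  x=4: 4+1 = 5
  x=5: 5+1 = 6
Therefore out = [1, 2, 3, 4, 5, 6].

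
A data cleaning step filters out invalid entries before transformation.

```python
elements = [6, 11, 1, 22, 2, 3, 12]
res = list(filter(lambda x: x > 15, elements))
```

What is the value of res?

Step 1: Filter elements > 15:
  6: removed
  11: removed
  1: removed
  22: kept
  2: removed
  3: removed
  12: removed
Therefore res = [22].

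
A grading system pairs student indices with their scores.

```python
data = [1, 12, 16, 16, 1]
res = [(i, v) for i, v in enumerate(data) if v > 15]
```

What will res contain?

Step 1: Filter enumerate([1, 12, 16, 16, 1]) keeping v > 15:
  (0, 1): 1 <= 15, excluded
  (1, 12): 12 <= 15, excluded
  (2, 16): 16 > 15, included
  (3, 16): 16 > 15, included
  (4, 1): 1 <= 15, excluded
Therefore res = [(2, 16), (3, 16)].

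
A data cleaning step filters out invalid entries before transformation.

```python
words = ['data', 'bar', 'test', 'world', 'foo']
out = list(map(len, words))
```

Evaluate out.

Step 1: Map len() to each word:
  'data' -> 4
  'bar' -> 3
  'test' -> 4
  'world' -> 5
  'foo' -> 3
Therefore out = [4, 3, 4, 5, 3].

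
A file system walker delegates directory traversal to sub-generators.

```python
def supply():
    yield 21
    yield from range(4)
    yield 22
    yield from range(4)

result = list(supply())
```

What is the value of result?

Step 1: Trace yields in order:
  yield 21
  yield 0
  yield 1
  yield 2
  yield 3
  yield 22
  yield 0
  yield 1
  yield 2
  yield 3
Therefore result = [21, 0, 1, 2, 3, 22, 0, 1, 2, 3].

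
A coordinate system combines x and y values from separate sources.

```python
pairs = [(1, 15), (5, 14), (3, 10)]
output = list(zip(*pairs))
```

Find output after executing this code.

Step 1: zip(*pairs) transposes: unzips [(1, 15), (5, 14), (3, 10)] into separate sequences.
Step 2: First elements: (1, 5, 3), second elements: (15, 14, 10).
Therefore output = [(1, 5, 3), (15, 14, 10)].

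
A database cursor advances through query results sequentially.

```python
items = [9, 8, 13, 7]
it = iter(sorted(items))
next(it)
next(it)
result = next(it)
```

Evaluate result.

Step 1: sorted([9, 8, 13, 7]) = [7, 8, 9, 13].
Step 2: Create iterator and skip 2 elements.
Step 3: next() returns 9.
Therefore result = 9.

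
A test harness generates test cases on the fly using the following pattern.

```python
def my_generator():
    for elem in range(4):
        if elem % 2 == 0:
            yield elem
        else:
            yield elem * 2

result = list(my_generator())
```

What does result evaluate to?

Step 1: For each elem in range(4), yield elem if even, else elem*2:
  elem=0 (even): yield 0
  elem=1 (odd): yield 1*2 = 2
  elem=2 (even): yield 2
  elem=3 (odd): yield 3*2 = 6
Therefore result = [0, 2, 2, 6].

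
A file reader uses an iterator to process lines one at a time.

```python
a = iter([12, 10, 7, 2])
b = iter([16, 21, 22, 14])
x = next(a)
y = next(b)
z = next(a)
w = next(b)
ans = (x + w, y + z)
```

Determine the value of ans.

Step 1: a iterates [12, 10, 7, 2], b iterates [16, 21, 22, 14].
Step 2: x = next(a) = 12, y = next(b) = 16.
Step 3: z = next(a) = 10, w = next(b) = 21.
Step 4: ans = (12 + 21, 16 + 10) = (33, 26).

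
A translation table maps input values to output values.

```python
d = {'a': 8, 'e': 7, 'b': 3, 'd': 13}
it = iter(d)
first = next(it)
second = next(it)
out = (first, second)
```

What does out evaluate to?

Step 1: iter(d) iterates over keys: ['a', 'e', 'b', 'd'].
Step 2: first = next(it) = 'a', second = next(it) = 'e'.
Therefore out = ('a', 'e').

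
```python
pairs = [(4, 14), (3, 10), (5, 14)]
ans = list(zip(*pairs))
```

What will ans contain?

Step 1: zip(*pairs) transposes: unzips [(4, 14), (3, 10), (5, 14)] into separate sequences.
Step 2: First elements: (4, 3, 5), second elements: (14, 10, 14).
Therefore ans = [(4, 3, 5), (14, 10, 14)].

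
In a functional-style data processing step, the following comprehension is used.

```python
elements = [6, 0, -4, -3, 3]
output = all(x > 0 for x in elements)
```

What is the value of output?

Step 1: Check x > 0 for each element in [6, 0, -4, -3, 3]:
  6 > 0: True
  0 > 0: False
  -4 > 0: False
  -3 > 0: False
  3 > 0: True
Step 2: all() returns False.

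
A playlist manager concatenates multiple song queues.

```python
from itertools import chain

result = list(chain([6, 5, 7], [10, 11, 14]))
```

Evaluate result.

Step 1: chain() concatenates iterables: [6, 5, 7] + [10, 11, 14].
Therefore result = [6, 5, 7, 10, 11, 14].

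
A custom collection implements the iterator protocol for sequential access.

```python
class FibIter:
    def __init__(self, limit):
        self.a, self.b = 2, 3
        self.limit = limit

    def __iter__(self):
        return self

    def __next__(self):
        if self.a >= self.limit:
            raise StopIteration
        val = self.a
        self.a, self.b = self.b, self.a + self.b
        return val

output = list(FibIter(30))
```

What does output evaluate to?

Step 1: Fibonacci-like sequence (a=2, b=3) until >= 30:
  Yield 2, then a,b = 3,5
  Yield 3, then a,b = 5,8
  Yield 5, then a,b = 8,13
  Yield 8, then a,b = 13,21
  Yield 13, then a,b = 21,34
  Yield 21, then a,b = 34,55
Step 2: 34 >= 30, stop.
Therefore output = [2, 3, 5, 8, 13, 21].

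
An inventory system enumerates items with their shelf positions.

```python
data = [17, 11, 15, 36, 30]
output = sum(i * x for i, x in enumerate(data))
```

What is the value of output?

Step 1: Compute i * x for each (i, x) in enumerate([17, 11, 15, 36, 30]):
  i=0, x=17: 0*17 = 0
  i=1, x=11: 1*11 = 11
  i=2, x=15: 2*15 = 30
  i=3, x=36: 3*36 = 108
  i=4, x=30: 4*30 = 120
Step 2: sum = 0 + 11 + 30 + 108 + 120 = 269.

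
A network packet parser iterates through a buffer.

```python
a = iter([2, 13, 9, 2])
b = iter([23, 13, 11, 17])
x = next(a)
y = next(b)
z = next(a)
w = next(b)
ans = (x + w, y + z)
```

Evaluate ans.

Step 1: a iterates [2, 13, 9, 2], b iterates [23, 13, 11, 17].
Step 2: x = next(a) = 2, y = next(b) = 23.
Step 3: z = next(a) = 13, w = next(b) = 13.
Step 4: ans = (2 + 13, 23 + 13) = (15, 36).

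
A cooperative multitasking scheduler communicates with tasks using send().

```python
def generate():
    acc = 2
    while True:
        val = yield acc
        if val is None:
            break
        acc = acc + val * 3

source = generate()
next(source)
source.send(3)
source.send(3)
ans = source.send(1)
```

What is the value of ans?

Step 1: next() -> yield acc=2.
Step 2: send(3) -> val=3, acc = 2 + 3*3 = 11, yield 11.
Step 3: send(3) -> val=3, acc = 11 + 3*3 = 20, yield 20.
Step 4: send(1) -> val=1, acc = 20 + 1*3 = 23, yield 23.
Therefore ans = 23.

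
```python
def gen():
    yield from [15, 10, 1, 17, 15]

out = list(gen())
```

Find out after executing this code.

Step 1: yield from delegates to the iterable, yielding each element.
Step 2: Collected values: [15, 10, 1, 17, 15].
Therefore out = [15, 10, 1, 17, 15].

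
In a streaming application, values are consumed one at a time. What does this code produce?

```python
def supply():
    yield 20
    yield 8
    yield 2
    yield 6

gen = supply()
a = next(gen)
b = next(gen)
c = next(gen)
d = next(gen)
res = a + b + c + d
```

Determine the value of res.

Step 1: Create generator and consume all values:
  a = next(gen) = 20
  b = next(gen) = 8
  c = next(gen) = 2
  d = next(gen) = 6
Step 2: res = 20 + 8 + 2 + 6 = 36.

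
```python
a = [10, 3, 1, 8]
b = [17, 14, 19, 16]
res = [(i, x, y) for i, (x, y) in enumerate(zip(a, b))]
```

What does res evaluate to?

Step 1: enumerate(zip(a, b)) gives index with paired elements:
  i=0: (10, 17)
  i=1: (3, 14)
  i=2: (1, 19)
  i=3: (8, 16)
Therefore res = [(0, 10, 17), (1, 3, 14), (2, 1, 19), (3, 8, 16)].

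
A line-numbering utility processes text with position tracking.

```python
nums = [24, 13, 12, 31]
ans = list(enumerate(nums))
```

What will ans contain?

Step 1: enumerate pairs each element with its index:
  (0, 24)
  (1, 13)
  (2, 12)
  (3, 31)
Therefore ans = [(0, 24), (1, 13), (2, 12), (3, 31)].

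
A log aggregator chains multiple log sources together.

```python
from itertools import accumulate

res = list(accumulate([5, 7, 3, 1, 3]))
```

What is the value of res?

Step 1: accumulate computes running sums:
  + 5 = 5
  + 7 = 12
  + 3 = 15
  + 1 = 16
  + 3 = 19
Therefore res = [5, 12, 15, 16, 19].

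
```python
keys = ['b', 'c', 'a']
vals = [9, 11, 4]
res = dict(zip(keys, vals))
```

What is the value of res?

Step 1: zip pairs keys with values:
  'b' -> 9
  'c' -> 11
  'a' -> 4
Therefore res = {'b': 9, 'c': 11, 'a': 4}.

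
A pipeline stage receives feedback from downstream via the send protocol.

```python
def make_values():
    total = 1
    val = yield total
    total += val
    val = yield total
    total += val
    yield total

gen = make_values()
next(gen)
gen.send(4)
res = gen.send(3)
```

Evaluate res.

Step 1: next() -> yield total=1.
Step 2: send(4) -> val=4, total = 1+4 = 5, yield 5.
Step 3: send(3) -> val=3, total = 5+3 = 8, yield 8.
Therefore res = 8.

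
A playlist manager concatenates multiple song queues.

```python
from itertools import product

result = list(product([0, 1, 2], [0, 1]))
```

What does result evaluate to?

Step 1: product([0, 1, 2], [0, 1]) gives all pairs:
  (0, 0)
  (0, 1)
  (1, 0)
  (1, 1)
  (2, 0)
  (2, 1)
Therefore result = [(0, 0), (0, 1), (1, 0), (1, 1), (2, 0), (2, 1)].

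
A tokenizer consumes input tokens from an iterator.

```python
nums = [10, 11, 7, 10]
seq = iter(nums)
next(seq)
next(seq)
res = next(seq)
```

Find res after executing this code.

Step 1: Create iterator over [10, 11, 7, 10].
Step 2: next() consumes 10.
Step 3: next() consumes 11.
Step 4: next() returns 7.
Therefore res = 7.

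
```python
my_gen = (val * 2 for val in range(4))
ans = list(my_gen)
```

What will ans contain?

Step 1: For each val in range(4), compute val*2:
  val=0: 0*2 = 0
  val=1: 1*2 = 2
  val=2: 2*2 = 4
  val=3: 3*2 = 6
Therefore ans = [0, 2, 4, 6].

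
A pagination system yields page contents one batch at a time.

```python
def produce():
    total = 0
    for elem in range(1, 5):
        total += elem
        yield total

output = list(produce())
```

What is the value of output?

Step 1: Generator accumulates running sum:
  elem=1: total = 1, yield 1
  elem=2: total = 3, yield 3
  elem=3: total = 6, yield 6
  elem=4: total = 10, yield 10
Therefore output = [1, 3, 6, 10].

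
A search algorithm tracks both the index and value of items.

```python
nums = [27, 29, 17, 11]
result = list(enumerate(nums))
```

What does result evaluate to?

Step 1: enumerate pairs each element with its index:
  (0, 27)
  (1, 29)
  (2, 17)
  (3, 11)
Therefore result = [(0, 27), (1, 29), (2, 17), (3, 11)].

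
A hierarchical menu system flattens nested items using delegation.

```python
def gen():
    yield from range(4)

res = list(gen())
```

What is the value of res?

Step 1: yield from delegates to the iterable, yielding each element.
Step 2: Collected values: [0, 1, 2, 3].
Therefore res = [0, 1, 2, 3].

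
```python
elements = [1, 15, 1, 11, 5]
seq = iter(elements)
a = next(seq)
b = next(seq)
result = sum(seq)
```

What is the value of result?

Step 1: Create iterator over [1, 15, 1, 11, 5].
Step 2: a = next() = 1, b = next() = 15.
Step 3: sum() of remaining [1, 11, 5] = 17.
Therefore result = 17.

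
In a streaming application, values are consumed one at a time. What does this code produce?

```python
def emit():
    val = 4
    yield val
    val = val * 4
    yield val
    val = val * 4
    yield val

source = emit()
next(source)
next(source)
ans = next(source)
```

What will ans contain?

Step 1: Trace through generator execution:
  Yield 1: val starts at 4, yield 4
  Yield 2: val = 4 * 4 = 16, yield 16
  Yield 3: val = 16 * 4 = 64, yield 64
Step 2: First next() gets 4, second next() gets the second value, third next() yields 64.
Therefore ans = 64.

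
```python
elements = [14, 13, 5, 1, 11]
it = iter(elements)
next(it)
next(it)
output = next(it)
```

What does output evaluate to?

Step 1: Create iterator over [14, 13, 5, 1, 11].
Step 2: next() consumes 14.
Step 3: next() consumes 13.
Step 4: next() returns 5.
Therefore output = 5.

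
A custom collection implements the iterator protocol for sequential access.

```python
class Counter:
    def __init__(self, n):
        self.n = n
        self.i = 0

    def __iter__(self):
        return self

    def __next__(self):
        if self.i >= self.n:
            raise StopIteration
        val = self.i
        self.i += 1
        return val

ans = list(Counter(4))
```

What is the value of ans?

Step 1: Counter(4) creates an iterator counting 0 to 3.
Step 2: list() consumes all values: [0, 1, 2, 3].
Therefore ans = [0, 1, 2, 3].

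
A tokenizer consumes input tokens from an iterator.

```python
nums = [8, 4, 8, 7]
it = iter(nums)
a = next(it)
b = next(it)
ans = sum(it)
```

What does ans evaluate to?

Step 1: Create iterator over [8, 4, 8, 7].
Step 2: a = next() = 8, b = next() = 4.
Step 3: sum() of remaining [8, 7] = 15.
Therefore ans = 15.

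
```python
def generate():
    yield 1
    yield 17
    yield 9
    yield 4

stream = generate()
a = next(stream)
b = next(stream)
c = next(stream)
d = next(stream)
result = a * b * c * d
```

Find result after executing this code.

Step 1: Create generator and consume all values:
  a = next(stream) = 1
  b = next(stream) = 17
  c = next(stream) = 9
  d = next(stream) = 4
Step 2: result = 1 * 17 * 9 * 4 = 612.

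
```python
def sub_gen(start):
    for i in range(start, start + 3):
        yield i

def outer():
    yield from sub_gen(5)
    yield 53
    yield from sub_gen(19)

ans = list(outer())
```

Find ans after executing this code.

Step 1: outer() delegates to sub_gen(5):
  yield 5
  yield 6
  yield 7
Step 2: yield 53
Step 3: Delegates to sub_gen(19):
  yield 19
  yield 20
  yield 21
Therefore ans = [5, 6, 7, 53, 19, 20, 21].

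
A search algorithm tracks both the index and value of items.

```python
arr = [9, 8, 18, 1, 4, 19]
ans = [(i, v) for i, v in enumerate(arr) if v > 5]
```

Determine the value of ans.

Step 1: Filter enumerate([9, 8, 18, 1, 4, 19]) keeping v > 5:
  (0, 9): 9 > 5, included
  (1, 8): 8 > 5, included
  (2, 18): 18 > 5, included
  (3, 1): 1 <= 5, excluded
  (4, 4): 4 <= 5, excluded
  (5, 19): 19 > 5, included
Therefore ans = [(0, 9), (1, 8), (2, 18), (5, 19)].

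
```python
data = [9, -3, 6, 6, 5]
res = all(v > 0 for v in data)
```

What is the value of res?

Step 1: Check v > 0 for each element in [9, -3, 6, 6, 5]:
  9 > 0: True
  -3 > 0: False
  6 > 0: True
  6 > 0: True
  5 > 0: True
Step 2: all() returns False.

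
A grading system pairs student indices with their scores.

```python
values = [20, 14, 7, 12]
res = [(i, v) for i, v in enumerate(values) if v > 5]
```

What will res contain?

Step 1: Filter enumerate([20, 14, 7, 12]) keeping v > 5:
  (0, 20): 20 > 5, included
  (1, 14): 14 > 5, included
  (2, 7): 7 > 5, included
  (3, 12): 12 > 5, included
Therefore res = [(0, 20), (1, 14), (2, 7), (3, 12)].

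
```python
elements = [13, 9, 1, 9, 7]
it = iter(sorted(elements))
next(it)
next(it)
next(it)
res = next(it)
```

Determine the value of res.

Step 1: sorted([13, 9, 1, 9, 7]) = [1, 7, 9, 9, 13].
Step 2: Create iterator and skip 3 elements.
Step 3: next() returns 9.
Therefore res = 9.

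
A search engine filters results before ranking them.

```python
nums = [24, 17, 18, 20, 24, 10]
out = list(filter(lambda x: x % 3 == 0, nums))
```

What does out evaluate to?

Step 1: Filter elements divisible by 3:
  24 % 3 = 0: kept
  17 % 3 = 2: removed
  18 % 3 = 0: kept
  20 % 3 = 2: removed
  24 % 3 = 0: kept
  10 % 3 = 1: removed
Therefore out = [24, 18, 24].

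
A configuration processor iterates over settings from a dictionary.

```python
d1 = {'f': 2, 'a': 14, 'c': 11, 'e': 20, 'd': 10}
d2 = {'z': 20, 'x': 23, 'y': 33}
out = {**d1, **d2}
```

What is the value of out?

Step 1: Merge d1 and d2 (d2 values override on key conflicts).
Step 2: d1 has keys ['f', 'a', 'c', 'e', 'd'], d2 has keys ['z', 'x', 'y'].
Therefore out = {'f': 2, 'a': 14, 'c': 11, 'e': 20, 'd': 10, 'z': 20, 'x': 23, 'y': 33}.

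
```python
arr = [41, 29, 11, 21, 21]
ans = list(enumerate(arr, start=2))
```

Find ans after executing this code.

Step 1: enumerate with start=2:
  (2, 41)
  (3, 29)
  (4, 11)
  (5, 21)
  (6, 21)
Therefore ans = [(2, 41), (3, 29), (4, 11), (5, 21), (6, 21)].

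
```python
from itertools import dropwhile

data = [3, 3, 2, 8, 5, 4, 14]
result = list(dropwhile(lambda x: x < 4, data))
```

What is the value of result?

Step 1: dropwhile drops elements while < 4:
  3 < 4: dropped
  3 < 4: dropped
  2 < 4: dropped
  8: kept (dropping stopped)
Step 2: Remaining elements kept regardless of condition.
Therefore result = [8, 5, 4, 14].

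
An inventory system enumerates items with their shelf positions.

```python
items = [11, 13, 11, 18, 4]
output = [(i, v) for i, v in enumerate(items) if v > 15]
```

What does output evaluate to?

Step 1: Filter enumerate([11, 13, 11, 18, 4]) keeping v > 15:
  (0, 11): 11 <= 15, excluded
  (1, 13): 13 <= 15, excluded
  (2, 11): 11 <= 15, excluded
  (3, 18): 18 > 15, included
  (4, 4): 4 <= 15, excluded
Therefore output = [(3, 18)].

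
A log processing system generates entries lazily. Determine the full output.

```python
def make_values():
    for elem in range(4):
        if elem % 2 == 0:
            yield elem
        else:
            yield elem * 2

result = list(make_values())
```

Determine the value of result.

Step 1: For each elem in range(4), yield elem if even, else elem*2:
  elem=0 (even): yield 0
  elem=1 (odd): yield 1*2 = 2
  elem=2 (even): yield 2
  elem=3 (odd): yield 3*2 = 6
Therefore result = [0, 2, 2, 6].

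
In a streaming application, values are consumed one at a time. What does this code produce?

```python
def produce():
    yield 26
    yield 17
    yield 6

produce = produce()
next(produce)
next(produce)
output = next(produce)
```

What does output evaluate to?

Step 1: produce() creates a generator.
Step 2: next(produce) yields 26 (consumed and discarded).
Step 3: next(produce) yields 17 (consumed and discarded).
Step 4: next(produce) yields 6, assigned to output.
Therefore output = 6.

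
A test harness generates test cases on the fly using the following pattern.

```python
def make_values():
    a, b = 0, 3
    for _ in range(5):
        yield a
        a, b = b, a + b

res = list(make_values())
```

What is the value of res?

Step 1: Fibonacci-like sequence starting with a=0, b=3:
  Iteration 1: yield a=0, then a,b = 3,3
  Iteration 2: yield a=3, then a,b = 3,6
  Iteration 3: yield a=3, then a,b = 6,9
  Iteration 4: yield a=6, then a,b = 9,15
  Iteration 5: yield a=9, then a,b = 15,24
Therefore res = [0, 3, 3, 6, 9].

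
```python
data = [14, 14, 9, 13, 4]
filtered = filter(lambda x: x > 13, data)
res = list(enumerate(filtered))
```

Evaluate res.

Step 1: Filter [14, 14, 9, 13, 4] for > 13: [14, 14].
Step 2: enumerate re-indexes from 0: [(0, 14), (1, 14)].
Therefore res = [(0, 14), (1, 14)].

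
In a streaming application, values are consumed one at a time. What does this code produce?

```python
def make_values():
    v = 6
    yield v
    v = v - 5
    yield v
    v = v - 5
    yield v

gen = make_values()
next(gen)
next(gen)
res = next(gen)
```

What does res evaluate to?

Step 1: Trace through generator execution:
  Yield 1: v starts at 6, yield 6
  Yield 2: v = 6 - 5 = 1, yield 1
  Yield 3: v = 1 - 5 = -4, yield -4
Step 2: First next() gets 6, second next() gets the second value, third next() yields -4.
Therefore res = -4.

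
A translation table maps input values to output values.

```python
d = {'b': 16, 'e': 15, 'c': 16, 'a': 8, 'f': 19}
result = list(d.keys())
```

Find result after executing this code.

Step 1: d.keys() returns the dictionary keys in insertion order.
Therefore result = ['b', 'e', 'c', 'a', 'f'].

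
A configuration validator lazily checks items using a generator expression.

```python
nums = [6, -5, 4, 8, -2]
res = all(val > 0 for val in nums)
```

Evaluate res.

Step 1: Check val > 0 for each element in [6, -5, 4, 8, -2]:
  6 > 0: True
  -5 > 0: False
  4 > 0: True
  8 > 0: True
  -2 > 0: False
Step 2: all() returns False.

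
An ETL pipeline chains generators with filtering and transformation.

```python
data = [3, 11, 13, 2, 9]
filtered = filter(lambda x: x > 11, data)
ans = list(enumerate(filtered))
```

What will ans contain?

Step 1: Filter [3, 11, 13, 2, 9] for > 11: [13].
Step 2: enumerate re-indexes from 0: [(0, 13)].
Therefore ans = [(0, 13)].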